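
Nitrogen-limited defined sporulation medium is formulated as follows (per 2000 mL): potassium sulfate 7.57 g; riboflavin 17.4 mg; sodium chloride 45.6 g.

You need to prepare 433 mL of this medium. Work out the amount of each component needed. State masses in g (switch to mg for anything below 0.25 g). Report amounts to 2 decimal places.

Ratio of target to recipe volume: 433 / 2000 = 0.2165.
potassium sulfate: 7.57 g × (433 mL / 2000 mL) = 1.64 g
riboflavin: 17.4 mg × (433 mL / 2000 mL) = 3.77 mg
sodium chloride: 45.6 g × (433 mL / 2000 mL) = 9.87 g

potassium sulfate 1.64 g; riboflavin 3.77 mg; sodium chloride 9.87 g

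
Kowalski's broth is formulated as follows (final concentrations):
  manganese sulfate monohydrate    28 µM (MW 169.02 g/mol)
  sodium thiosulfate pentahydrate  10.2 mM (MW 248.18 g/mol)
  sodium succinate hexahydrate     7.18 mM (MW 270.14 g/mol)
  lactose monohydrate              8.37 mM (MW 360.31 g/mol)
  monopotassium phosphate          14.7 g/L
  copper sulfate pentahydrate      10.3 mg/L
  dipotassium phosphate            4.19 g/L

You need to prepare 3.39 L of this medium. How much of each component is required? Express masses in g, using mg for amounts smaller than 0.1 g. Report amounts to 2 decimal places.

Working volume: 3.39 L.
manganese sulfate monohydrate: 28 µmol/L × 169.02 g/mol × 3.39 L ÷ 1000 = 16.04 mg
sodium thiosulfate pentahydrate: 10.2 mmol/L × 248.18 g/mol × 3.39 L ÷ 1000 = 8.58 g
sodium succinate hexahydrate: 7.18 mmol/L × 270.14 g/mol × 3.39 L ÷ 1000 = 6.58 g
lactose monohydrate: 8.37 mmol/L × 360.31 g/mol × 3.39 L ÷ 1000 = 10.22 g
monopotassium phosphate: 14.7 g/L × 3.39 L = 49.83 g
copper sulfate pentahydrate: 10.3 mg/L × 3.39 L = 34.92 mg
dipotassium phosphate: 4.19 g/L × 3.39 L = 14.20 g

manganese sulfate monohydrate 16.04 mg; sodium thiosulfate pentahydrate 8.58 g; sodium succinate hexahydrate 6.58 g; lactose monohydrate 10.22 g; monopotassium phosphate 49.83 g; copper sulfate pentahydrate 34.92 mg; dipotassium phosphate 14.20 g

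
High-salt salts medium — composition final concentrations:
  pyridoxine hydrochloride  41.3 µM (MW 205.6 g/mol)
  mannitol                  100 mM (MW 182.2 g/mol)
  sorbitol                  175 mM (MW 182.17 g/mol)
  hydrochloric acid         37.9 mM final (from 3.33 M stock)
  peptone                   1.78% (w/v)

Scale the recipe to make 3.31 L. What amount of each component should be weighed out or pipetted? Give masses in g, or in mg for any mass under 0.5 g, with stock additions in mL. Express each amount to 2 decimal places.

pyridoxine hydrochloride 28.11 mg; mannitol 60.31 g; sorbitol 105.52 g; hydrochloric acid 37.67 mL; peptone 58.92 g

Scale factor relative to 1 L: 3.31.
pyridoxine hydrochloride: 41.3 µmol/L × 205.6 g/mol × 3.31 L ÷ 1000 = 28.11 mg
mannitol: 100 mmol/L × 182.2 g/mol × 3.31 L ÷ 1000 = 60.31 g
sorbitol: 175 mmol/L × 182.17 g/mol × 3.31 L ÷ 1000 = 105.52 g
hydrochloric acid: C1V1 = C2V2 → 37.9 mM × 3310 mL ÷ 3330 mM = 37.67 mL
peptone: 1.78% w/v = 17.8 g/L → 17.8 × 3.31 L = 58.92 g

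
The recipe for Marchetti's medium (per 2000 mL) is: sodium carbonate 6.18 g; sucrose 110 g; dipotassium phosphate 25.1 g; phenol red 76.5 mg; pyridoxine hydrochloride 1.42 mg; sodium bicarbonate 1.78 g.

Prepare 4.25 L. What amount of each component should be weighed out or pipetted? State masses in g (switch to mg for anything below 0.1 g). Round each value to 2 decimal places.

Ratio of target to recipe volume: 4250 / 2000 = 2.125.
sodium carbonate: 6.18 g × (4250 mL / 2000 mL) = 13.13 g
sucrose: 110 g × (4250 mL / 2000 mL) = 233.75 g
dipotassium phosphate: 25.1 g × (4250 mL / 2000 mL) = 53.34 g
phenol red: 76.5 mg × (4250 mL / 2000 mL) = 162.562 mg = 0.16 g
pyridoxine hydrochloride: 1.42 mg × (4250 mL / 2000 mL) = 3.02 mg
sodium bicarbonate: 1.78 g × (4250 mL / 2000 mL) = 3.78 g

sodium carbonate 13.13 g; sucrose 233.75 g; dipotassium phosphate 53.34 g; phenol red 0.16 g; pyridoxine hydrochloride 3.02 mg; sodium bicarbonate 3.78 g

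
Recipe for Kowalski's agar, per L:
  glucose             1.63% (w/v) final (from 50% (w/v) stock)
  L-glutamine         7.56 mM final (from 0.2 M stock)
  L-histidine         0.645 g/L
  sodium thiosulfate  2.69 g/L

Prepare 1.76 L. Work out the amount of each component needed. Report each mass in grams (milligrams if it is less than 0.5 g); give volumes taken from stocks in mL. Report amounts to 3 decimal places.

Working volume: 1.76 L.
glucose: V = C2·V2/C1 = 1.63% ÷ 50% × 1760 mL = 57.376 mL
L-glutamine: dilute stock: 7.56 mM × 1760 mL ÷ 200 mM = 66.528 mL
L-histidine: 0.645 g/L × 1.76 L = 1.135 g
sodium thiosulfate: 2.69 g/L × 1.76 L = 4.734 g

glucose 57.376 mL; L-glutamine 66.528 mL; L-histidine 1.135 g; sodium thiosulfate 4.734 g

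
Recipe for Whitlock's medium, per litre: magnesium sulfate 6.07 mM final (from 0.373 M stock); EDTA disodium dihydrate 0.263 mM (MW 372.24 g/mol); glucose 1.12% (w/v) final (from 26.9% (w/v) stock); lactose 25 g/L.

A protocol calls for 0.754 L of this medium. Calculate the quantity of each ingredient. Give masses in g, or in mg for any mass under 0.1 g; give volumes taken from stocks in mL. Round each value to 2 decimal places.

magnesium sulfate 12.27 mL; EDTA disodium dihydrate 73.82 mg; glucose 31.39 mL; lactose 18.85 g

Scale factor relative to 1 L: 0.754.
magnesium sulfate: V = C2·V2/C1 = 6.07 mM × 754 mL ÷ 373 mM = 12.27 mL
EDTA disodium dihydrate: 0.263 mmol/L × 372.24 mg/mmol × 0.754 L = 73.82 mg
glucose: V = C2·V2/C1 = 1.12% ÷ 26.9% × 754 mL = 31.39 mL
lactose: 25 g/L × 0.754 L = 18.85 g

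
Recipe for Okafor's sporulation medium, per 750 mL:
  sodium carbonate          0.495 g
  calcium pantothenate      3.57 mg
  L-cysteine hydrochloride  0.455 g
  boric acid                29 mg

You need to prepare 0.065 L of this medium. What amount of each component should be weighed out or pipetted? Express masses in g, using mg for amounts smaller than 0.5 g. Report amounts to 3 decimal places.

sodium carbonate 42.900 mg; calcium pantothenate 0.309 mg; L-cysteine hydrochloride 39.433 mg; boric acid 2.513 mg

Ratio of target to recipe volume: 65 / 750 = 0.0866667.
sodium carbonate: 0.495 g × (65 mL / 750 mL) = 0.0429 g = 42.900 mg
calcium pantothenate: 3.57 mg × (65 mL / 750 mL) = 0.309 mg
L-cysteine hydrochloride: 0.455 g × (65 mL / 750 mL) = 0.0394333 g = 39.433 mg
boric acid: 29 mg × (65 mL / 750 mL) = 2.513 mg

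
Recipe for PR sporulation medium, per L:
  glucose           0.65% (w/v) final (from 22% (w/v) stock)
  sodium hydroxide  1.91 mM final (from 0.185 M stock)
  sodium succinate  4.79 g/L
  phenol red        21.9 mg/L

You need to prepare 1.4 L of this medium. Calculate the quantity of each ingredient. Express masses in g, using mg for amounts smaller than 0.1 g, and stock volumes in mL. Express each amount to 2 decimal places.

Scale factor relative to 1 L: 1.4.
glucose: C1V1 = C2V2 → 0.65% ÷ 22% × 1400 mL = 41.36 mL
sodium hydroxide: C1V1 = C2V2 → 1.91 mM × 1400 mL ÷ 185 mM = 14.45 mL
sodium succinate: 4.79 g/L × 1.4 L = 6.71 g
phenol red: 21.9 mg/L × 1.4 L = 30.66 mg

glucose 41.36 mL; sodium hydroxide 14.45 mL; sodium succinate 6.71 g; phenol red 30.66 mg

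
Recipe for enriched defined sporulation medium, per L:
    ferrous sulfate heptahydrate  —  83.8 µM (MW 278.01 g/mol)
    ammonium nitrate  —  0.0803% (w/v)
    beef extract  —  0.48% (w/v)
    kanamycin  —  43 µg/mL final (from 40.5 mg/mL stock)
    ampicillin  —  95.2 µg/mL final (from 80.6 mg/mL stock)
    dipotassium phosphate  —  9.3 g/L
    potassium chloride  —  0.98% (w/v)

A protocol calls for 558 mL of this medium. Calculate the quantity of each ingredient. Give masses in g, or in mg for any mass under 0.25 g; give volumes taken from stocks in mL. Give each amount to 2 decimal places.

Target volume = 558 mL = 0.558 L.
ferrous sulfate heptahydrate: 83.8 µmol/L × 278.01 g/mol × 0.558 L ÷ 1000 = 13.00 mg
ammonium nitrate: 0.0803% w/v = 0.803 g/L → 0.803 × 0.558 L = 0.45 g
beef extract: 0.48 g per 100 mL × 558 mL ÷ 100 = 2.68 g
kanamycin: C1V1 = C2V2 → 43 µg/mL × 558 mL ÷ 40500 µg/mL = 0.59 mL
ampicillin: V = C2·V2/C1 = 95.2 µg/mL × 558 mL ÷ 80600 µg/mL = 0.66 mL
dipotassium phosphate: 9.3 g/L × 0.558 L = 5.19 g
potassium chloride: 0.98% w/v = 9.8 g/L → 9.8 × 0.558 L = 5.47 g

ferrous sulfate heptahydrate 13.00 mg; ammonium nitrate 0.45 g; beef extract 2.68 g; kanamycin 0.59 mL; ampicillin 0.66 mL; dipotassium phosphate 5.19 g; potassium chloride 5.47 g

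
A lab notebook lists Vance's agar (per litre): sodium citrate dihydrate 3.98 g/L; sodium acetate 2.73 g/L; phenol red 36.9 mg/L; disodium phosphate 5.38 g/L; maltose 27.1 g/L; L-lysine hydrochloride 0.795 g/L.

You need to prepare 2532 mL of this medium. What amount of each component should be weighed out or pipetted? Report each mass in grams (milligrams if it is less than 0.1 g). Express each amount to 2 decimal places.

sodium citrate dihydrate 10.08 g; sodium acetate 6.91 g; phenol red 93.43 mg; disodium phosphate 13.62 g; maltose 68.62 g; L-lysine hydrochloride 2.01 g

Scale factor relative to 1 L: 2.532.
sodium citrate dihydrate: 3.98 g/L × 2.532 L = 10.08 g
sodium acetate: 2.73 g/L × 2.532 L = 6.91 g
phenol red: 36.9 mg/L × 2.532 L = 93.43 mg
disodium phosphate: 5.38 g/L × 2.532 L = 13.62 g
maltose: 27.1 g/L × 2.532 L = 68.62 g
L-lysine hydrochloride: 0.795 g/L × 2.532 L = 2.01 g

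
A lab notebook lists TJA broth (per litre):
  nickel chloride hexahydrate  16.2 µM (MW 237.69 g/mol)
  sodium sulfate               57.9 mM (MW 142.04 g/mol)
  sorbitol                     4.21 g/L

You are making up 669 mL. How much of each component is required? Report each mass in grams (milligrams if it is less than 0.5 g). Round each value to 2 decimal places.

Scale factor relative to 1 L: 0.669.
nickel chloride hexahydrate: 16.2 µmol/L × 237.69 g/mol × 0.669 L ÷ 1000 = 2.58 mg
sodium sulfate: 57.9 mmol/L × 142.04 g/mol × 0.669 L ÷ 1000 = 5.50 g
sorbitol: 4.21 g/L × 0.669 L = 2.82 g

nickel chloride hexahydrate 2.58 mg; sodium sulfate 5.50 g; sorbitol 2.82 g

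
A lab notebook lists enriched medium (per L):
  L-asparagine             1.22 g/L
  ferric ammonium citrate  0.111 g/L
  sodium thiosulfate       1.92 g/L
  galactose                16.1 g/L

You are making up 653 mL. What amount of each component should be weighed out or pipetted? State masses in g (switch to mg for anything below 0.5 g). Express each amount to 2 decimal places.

Target volume = 653 mL = 0.653 L.
L-asparagine: 1.22 g/L × 0.653 L = 0.80 g
ferric ammonium citrate: 0.111 g/L × 0.653 L = 0.072483 g = 72.48 mg
sodium thiosulfate: 1.92 g/L × 0.653 L = 1.25 g
galactose: 16.1 g/L × 0.653 L = 10.51 g

L-asparagine 0.80 g; ferric ammonium citrate 72.48 mg; sodium thiosulfate 1.25 g; galactose 10.51 g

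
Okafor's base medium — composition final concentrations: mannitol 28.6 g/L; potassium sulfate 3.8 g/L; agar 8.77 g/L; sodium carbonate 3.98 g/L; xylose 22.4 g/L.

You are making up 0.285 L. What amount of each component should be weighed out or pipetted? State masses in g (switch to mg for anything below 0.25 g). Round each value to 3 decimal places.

Working volume: 0.285 L.
mannitol: 28.6 g/L × 0.285 L = 8.151 g
potassium sulfate: 3.8 g/L × 0.285 L = 1.083 g
agar: 8.77 g/L × 0.285 L = 2.499 g
sodium carbonate: 3.98 g/L × 0.285 L = 1.134 g
xylose: 22.4 g/L × 0.285 L = 6.384 g

mannitol 8.151 g; potassium sulfate 1.083 g; agar 2.499 g; sodium carbonate 1.134 g; xylose 6.384 g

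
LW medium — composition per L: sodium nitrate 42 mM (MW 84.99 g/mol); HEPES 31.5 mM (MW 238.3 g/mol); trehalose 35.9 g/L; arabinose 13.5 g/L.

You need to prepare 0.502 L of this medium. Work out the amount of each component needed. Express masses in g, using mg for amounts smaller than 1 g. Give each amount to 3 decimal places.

sodium nitrate 1.792 g; HEPES 3.768 g; trehalose 18.022 g; arabinose 6.777 g

Working volume: 0.502 L.
sodium nitrate: 42 mmol/L × 84.99 g/mol × 0.502 L ÷ 1000 = 1.792 g
HEPES: 31.5 mmol/L × 238.3 g/mol × 0.502 L ÷ 1000 = 3.768 g
trehalose: 35.9 g/L × 0.502 L = 18.022 g
arabinose: 13.5 g/L × 0.502 L = 6.777 g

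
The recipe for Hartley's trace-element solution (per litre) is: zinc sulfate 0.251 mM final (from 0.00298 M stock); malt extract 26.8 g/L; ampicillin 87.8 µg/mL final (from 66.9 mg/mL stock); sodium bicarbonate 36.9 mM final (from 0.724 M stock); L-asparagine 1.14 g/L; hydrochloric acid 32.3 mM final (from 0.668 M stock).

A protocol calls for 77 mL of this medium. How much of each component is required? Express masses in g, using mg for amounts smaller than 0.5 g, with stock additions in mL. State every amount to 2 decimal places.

zinc sulfate 6.49 mL; malt extract 2.06 g; ampicillin 0.10 mL; sodium bicarbonate 3.92 mL; L-asparagine 87.78 mg; hydrochloric acid 3.72 mL

Scale factor relative to 1 L: 0.077.
zinc sulfate: C1V1 = C2V2 → 0.251 mM × 77 mL ÷ 2.98 mM = 6.49 mL
malt extract: 26.8 g/L × 0.077 L = 2.06 g
ampicillin: C1V1 = C2V2 → 87.8 µg/mL × 77 mL ÷ 66900 µg/mL = 0.10 mL
sodium bicarbonate: C1V1 = C2V2 → 36.9 mM × 77 mL ÷ 724 mM = 3.92 mL
L-asparagine: 1.14 g/L × 0.077 L = 0.08778 g = 87.78 mg
hydrochloric acid: V = C2·V2/C1 = 32.3 mM × 77 mL ÷ 668 mM = 3.72 mL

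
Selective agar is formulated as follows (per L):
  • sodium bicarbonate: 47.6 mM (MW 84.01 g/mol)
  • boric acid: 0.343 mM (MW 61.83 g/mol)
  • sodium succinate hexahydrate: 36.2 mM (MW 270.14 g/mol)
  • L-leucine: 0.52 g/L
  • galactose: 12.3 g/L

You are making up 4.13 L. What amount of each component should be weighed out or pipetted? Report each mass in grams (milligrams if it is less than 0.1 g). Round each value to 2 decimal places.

sodium bicarbonate 16.52 g; boric acid 87.59 mg; sodium succinate hexahydrate 40.39 g; L-leucine 2.15 g; galactose 50.80 g

Scale factor relative to 1 L: 4.13.
sodium bicarbonate: 47.6 mmol/L × 84.01 g/mol × 4.13 L ÷ 1000 = 16.52 g
boric acid: 0.343 mmol/L × 61.83 mg/mmol × 4.13 L = 87.59 mg
sodium succinate hexahydrate: 36.2 mmol/L × 270.14 g/mol × 4.13 L ÷ 1000 = 40.39 g
L-leucine: 0.52 g/L × 4.13 L = 2.15 g
galactose: 12.3 g/L × 4.13 L = 50.80 g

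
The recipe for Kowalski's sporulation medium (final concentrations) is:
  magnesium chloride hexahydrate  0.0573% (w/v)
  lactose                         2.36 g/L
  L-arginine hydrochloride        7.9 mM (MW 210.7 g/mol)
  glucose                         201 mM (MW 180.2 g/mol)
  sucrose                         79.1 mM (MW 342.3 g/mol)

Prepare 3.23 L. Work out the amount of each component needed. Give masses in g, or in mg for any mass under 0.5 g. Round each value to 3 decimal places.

Scale factor relative to 1 L: 3.23.
magnesium chloride hexahydrate: 0.0573 g per 100 mL × 3230 mL ÷ 100 = 1.851 g
lactose: 2.36 g/L × 3.23 L = 7.623 g
L-arginine hydrochloride: 7.9 mmol/L × 210.7 g/mol × 3.23 L ÷ 1000 = 5.376 g
glucose: 201 mmol/L × 180.2 g/mol × 3.23 L ÷ 1000 = 116.991 g
sucrose: 79.1 mmol/L × 342.3 g/mol × 3.23 L ÷ 1000 = 87.455 g

magnesium chloride hexahydrate 1.851 g; lactose 7.623 g; L-arginine hydrochloride 5.376 g; glucose 116.991 g; sucrose 87.455 g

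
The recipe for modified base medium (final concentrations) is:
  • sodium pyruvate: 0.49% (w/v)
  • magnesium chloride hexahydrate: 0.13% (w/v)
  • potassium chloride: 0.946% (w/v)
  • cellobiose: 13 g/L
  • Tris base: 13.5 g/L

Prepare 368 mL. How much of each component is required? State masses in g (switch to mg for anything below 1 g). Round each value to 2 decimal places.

sodium pyruvate 1.80 g; magnesium chloride hexahydrate 478.40 mg; potassium chloride 3.48 g; cellobiose 4.78 g; Tris base 4.97 g

Target volume = 368 mL = 0.368 L.
sodium pyruvate: 0.49 g per 100 mL × 368 mL ÷ 100 = 1.80 g
magnesium chloride hexahydrate: 0.13 g per 100 mL × 368 mL ÷ 100 = 0.4784 g = 478.40 mg
potassium chloride: 0.946% w/v = 9.46 g/L → 9.46 × 0.368 L = 3.48 g
cellobiose: 13 g/L × 0.368 L = 4.78 g
Tris base: 13.5 g/L × 0.368 L = 4.97 g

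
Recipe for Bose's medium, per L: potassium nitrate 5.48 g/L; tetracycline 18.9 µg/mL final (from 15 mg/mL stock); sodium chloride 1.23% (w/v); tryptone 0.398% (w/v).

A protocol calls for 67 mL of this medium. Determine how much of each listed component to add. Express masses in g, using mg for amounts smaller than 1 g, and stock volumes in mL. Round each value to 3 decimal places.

potassium nitrate 367.160 mg; tetracycline 0.084 mL; sodium chloride 824.100 mg; tryptone 266.660 mg

Target volume = 67 mL = 0.067 L.
potassium nitrate: 5.48 g/L × 0.067 L = 0.36716 g = 367.160 mg
tetracycline: dilute stock: 18.9 µg/mL × 67 mL ÷ 15000 µg/mL = 0.084 mL
sodium chloride: 1.23 g per 100 mL × 67 mL ÷ 100 = 0.8241 g = 824.100 mg
tryptone: 0.398% w/v = 3.98 g/L → 3.98 × 0.067 L = 0.26666 g = 266.660 mg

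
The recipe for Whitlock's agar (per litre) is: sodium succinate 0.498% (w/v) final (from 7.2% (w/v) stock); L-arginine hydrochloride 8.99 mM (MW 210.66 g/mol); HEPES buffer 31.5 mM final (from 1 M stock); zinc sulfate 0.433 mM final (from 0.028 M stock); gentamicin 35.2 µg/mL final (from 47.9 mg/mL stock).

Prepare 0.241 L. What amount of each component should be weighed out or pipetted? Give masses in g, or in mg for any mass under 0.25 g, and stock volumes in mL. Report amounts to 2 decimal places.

sodium succinate 16.67 mL; L-arginine hydrochloride 0.46 g; HEPES buffer 7.59 mL; zinc sulfate 3.73 mL; gentamicin 0.18 mL

Scale factor relative to 1 L: 0.241.
sodium succinate: C1V1 = C2V2 → 0.498% ÷ 7.2% × 241 mL = 16.67 mL
L-arginine hydrochloride: 8.99 mmol/L × 210.66 g/mol × 0.241 L ÷ 1000 = 0.46 g
HEPES buffer: C1V1 = C2V2 → 31.5 mM × 241 mL ÷ 1000 mM = 7.59 mL
zinc sulfate: V = C2·V2/C1 = 0.433 mM × 241 mL ÷ 28 mM = 3.73 mL
gentamicin: V = C2·V2/C1 = 35.2 µg/mL × 241 mL ÷ 47900 µg/mL = 0.18 mL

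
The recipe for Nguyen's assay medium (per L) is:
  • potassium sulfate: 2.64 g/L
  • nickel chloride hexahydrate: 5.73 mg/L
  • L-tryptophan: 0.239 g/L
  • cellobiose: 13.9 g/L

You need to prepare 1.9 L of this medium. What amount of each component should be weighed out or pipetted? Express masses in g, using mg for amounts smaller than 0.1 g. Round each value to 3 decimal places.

potassium sulfate 5.016 g; nickel chloride hexahydrate 10.887 mg; L-tryptophan 0.454 g; cellobiose 26.410 g

Scale factor relative to 1 L: 1.9.
potassium sulfate: 2.64 g/L × 1.9 L = 5.016 g
nickel chloride hexahydrate: 5.73 mg/L × 1.9 L = 10.887 mg
L-tryptophan: 0.239 g/L × 1.9 L = 0.454 g
cellobiose: 13.9 g/L × 1.9 L = 26.410 g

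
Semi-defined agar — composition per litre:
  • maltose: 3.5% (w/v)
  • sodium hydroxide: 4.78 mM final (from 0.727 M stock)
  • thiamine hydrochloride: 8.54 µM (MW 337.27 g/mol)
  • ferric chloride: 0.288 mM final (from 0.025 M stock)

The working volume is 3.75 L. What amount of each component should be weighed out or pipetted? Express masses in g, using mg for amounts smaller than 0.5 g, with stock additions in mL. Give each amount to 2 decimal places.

Scale factor relative to 1 L: 3.75.
maltose: 3.5% w/v = 35 g/L → 35 × 3.75 L = 131.25 g
sodium hydroxide: dilute stock: 4.78 mM × 3750 mL ÷ 727 mM = 24.66 mL
thiamine hydrochloride: 8.54 µmol/L × 337.27 g/mol × 3.75 L ÷ 1000 = 10.80 mg
ferric chloride: C1V1 = C2V2 → 0.288 mM × 3750 mL ÷ 25 mM = 43.20 mL

maltose 131.25 g; sodium hydroxide 24.66 mL; thiamine hydrochloride 10.80 mg; ferric chloride 43.20 mL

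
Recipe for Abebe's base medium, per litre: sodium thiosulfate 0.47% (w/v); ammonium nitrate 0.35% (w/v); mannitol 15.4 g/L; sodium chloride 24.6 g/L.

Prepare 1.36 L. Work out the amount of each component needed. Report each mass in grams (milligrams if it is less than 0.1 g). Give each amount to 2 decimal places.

sodium thiosulfate 6.39 g; ammonium nitrate 4.76 g; mannitol 20.94 g; sodium chloride 33.46 g

Working volume: 1.36 L.
sodium thiosulfate: 0.47 g per 100 mL × 1360 mL ÷ 100 = 6.39 g
ammonium nitrate: 0.35 g per 100 mL × 1360 mL ÷ 100 = 4.76 g
mannitol: 15.4 g/L × 1.36 L = 20.94 g
sodium chloride: 24.6 g/L × 1.36 L = 33.46 g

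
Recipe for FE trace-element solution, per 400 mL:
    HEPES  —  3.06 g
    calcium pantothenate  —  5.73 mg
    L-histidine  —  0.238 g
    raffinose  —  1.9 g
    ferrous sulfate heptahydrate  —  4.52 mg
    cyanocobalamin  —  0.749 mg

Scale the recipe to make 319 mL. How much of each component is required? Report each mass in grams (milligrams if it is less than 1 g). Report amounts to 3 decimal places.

HEPES 2.440 g; calcium pantothenate 4.570 mg; L-histidine 189.805 mg; raffinose 1.515 g; ferrous sulfate heptahydrate 3.605 mg; cyanocobalamin 0.597 mg

Ratio of target to recipe volume: 319 / 400 = 0.7975.
HEPES: 3.06 g × (319 mL / 400 mL) = 2.440 g
calcium pantothenate: 5.73 mg × (319 mL / 400 mL) = 4.570 mg
L-histidine: 0.238 g × (319 mL / 400 mL) = 0.189805 g = 189.805 mg
raffinose: 1.9 g × (319 mL / 400 mL) = 1.515 g
ferrous sulfate heptahydrate: 4.52 mg × (319 mL / 400 mL) = 3.605 mg
cyanocobalamin: 0.749 mg × (319 mL / 400 mL) = 0.597 mg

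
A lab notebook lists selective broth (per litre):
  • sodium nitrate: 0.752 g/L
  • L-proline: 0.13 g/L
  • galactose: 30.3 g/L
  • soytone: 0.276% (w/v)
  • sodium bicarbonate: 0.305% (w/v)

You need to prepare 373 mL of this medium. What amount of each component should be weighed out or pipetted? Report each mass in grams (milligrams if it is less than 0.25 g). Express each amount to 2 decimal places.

Working volume: 373 mL = 0.373 L.
sodium nitrate: 0.752 g/L × 0.373 L = 0.28 g
L-proline: 0.13 g/L × 0.373 L = 0.04849 g = 48.49 mg
galactose: 30.3 g/L × 0.373 L = 11.30 g
soytone: 0.276 g per 100 mL × 373 mL ÷ 100 = 1.03 g
sodium bicarbonate: 0.305 g per 100 mL × 373 mL ÷ 100 = 1.14 g

sodium nitrate 0.28 g; L-proline 48.49 mg; galactose 11.30 g; soytone 1.03 g; sodium bicarbonate 1.14 g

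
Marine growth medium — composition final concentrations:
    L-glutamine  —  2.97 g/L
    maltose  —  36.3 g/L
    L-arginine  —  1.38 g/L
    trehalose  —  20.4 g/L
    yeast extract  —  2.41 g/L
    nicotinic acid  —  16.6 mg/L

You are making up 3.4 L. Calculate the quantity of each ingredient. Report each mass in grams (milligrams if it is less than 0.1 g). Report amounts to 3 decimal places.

Scale factor relative to 1 L: 3.4.
L-glutamine: 2.97 g/L × 3.4 L = 10.098 g
maltose: 36.3 g/L × 3.4 L = 123.420 g
L-arginine: 1.38 g/L × 3.4 L = 4.692 g
trehalose: 20.4 g/L × 3.4 L = 69.360 g
yeast extract: 2.41 g/L × 3.4 L = 8.194 g
nicotinic acid: 16.6 mg/L × 3.4 L = 56.440 mg

L-glutamine 10.098 g; maltose 123.420 g; L-arginine 4.692 g; trehalose 69.360 g; yeast extract 8.194 g; nicotinic acid 56.440 mg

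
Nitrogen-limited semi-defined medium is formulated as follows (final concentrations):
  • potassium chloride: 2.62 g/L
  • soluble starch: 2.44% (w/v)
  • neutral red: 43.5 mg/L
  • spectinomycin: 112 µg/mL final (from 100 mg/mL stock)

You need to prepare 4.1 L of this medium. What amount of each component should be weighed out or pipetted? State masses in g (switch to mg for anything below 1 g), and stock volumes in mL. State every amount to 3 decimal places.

potassium chloride 10.742 g; soluble starch 100.040 g; neutral red 178.350 mg; spectinomycin 4.592 mL

Working volume: 4.1 L.
potassium chloride: 2.62 g/L × 4.1 L = 10.742 g
soluble starch: 2.44 g per 100 mL × 4100 mL ÷ 100 = 100.040 g
neutral red: 43.5 mg/L × 4.1 L = 178.350 mg
spectinomycin: V = C2·V2/C1 = 112 µg/mL × 4100 mL ÷ 100000 µg/mL = 4.592 mL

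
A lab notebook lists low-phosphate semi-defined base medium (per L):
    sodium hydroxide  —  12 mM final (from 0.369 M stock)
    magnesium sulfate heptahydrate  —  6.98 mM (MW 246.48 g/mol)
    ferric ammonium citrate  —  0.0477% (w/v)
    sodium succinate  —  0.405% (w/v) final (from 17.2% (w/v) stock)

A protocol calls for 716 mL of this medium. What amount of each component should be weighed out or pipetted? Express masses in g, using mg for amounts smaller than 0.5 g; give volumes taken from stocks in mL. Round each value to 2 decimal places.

sodium hydroxide 23.28 mL; magnesium sulfate heptahydrate 1.23 g; ferric ammonium citrate 341.53 mg; sodium succinate 16.86 mL

Target volume = 716 mL = 0.716 L.
sodium hydroxide: C1V1 = C2V2 → 12 mM × 716 mL ÷ 369 mM = 23.28 mL
magnesium sulfate heptahydrate: 6.98 mmol/L × 246.48 g/mol × 0.716 L ÷ 1000 = 1.23 g
ferric ammonium citrate: 0.0477% w/v = 0.477 g/L → 0.477 × 0.716 L = 0.341532 g = 341.53 mg
sodium succinate: V = C2·V2/C1 = 0.405% ÷ 17.2% × 716 mL = 16.86 mL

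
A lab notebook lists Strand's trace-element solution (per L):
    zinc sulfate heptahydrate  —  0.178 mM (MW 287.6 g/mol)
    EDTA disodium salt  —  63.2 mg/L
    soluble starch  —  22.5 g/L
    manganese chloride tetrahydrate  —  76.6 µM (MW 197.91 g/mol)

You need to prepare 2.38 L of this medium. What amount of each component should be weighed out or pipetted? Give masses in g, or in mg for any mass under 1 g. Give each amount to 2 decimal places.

Scale factor relative to 1 L: 2.38.
zinc sulfate heptahydrate: 0.178 mmol/L × 287.6 mg/mmol × 2.38 L = 121.84 mg
EDTA disodium salt: 63.2 mg/L × 2.38 L = 150.42 mg
soluble starch: 22.5 g/L × 2.38 L = 53.55 g
manganese chloride tetrahydrate: 76.6 µmol/L × 197.91 g/mol × 2.38 L ÷ 1000 = 36.08 mg

zinc sulfate heptahydrate 121.84 mg; EDTA disodium salt 150.42 mg; soluble starch 53.55 g; manganese chloride tetrahydrate 36.08 mg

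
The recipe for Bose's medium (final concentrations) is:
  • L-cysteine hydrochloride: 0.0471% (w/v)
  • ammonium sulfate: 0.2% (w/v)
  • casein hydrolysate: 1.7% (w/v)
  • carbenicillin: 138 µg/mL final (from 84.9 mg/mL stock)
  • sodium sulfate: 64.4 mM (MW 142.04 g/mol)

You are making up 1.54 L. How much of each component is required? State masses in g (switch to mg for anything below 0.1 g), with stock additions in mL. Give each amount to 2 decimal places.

Scale factor relative to 1 L: 1.54.
L-cysteine hydrochloride: 0.0471% w/v = 0.471 g/L → 0.471 × 1.54 L = 0.73 g
ammonium sulfate: 0.2% w/v = 2 g/L → 2 × 1.54 L = 3.08 g
casein hydrolysate: 1.7% w/v = 17 g/L → 17 × 1.54 L = 26.18 g
carbenicillin: V = C2·V2/C1 = 138 µg/mL × 1540 mL ÷ 84900 µg/mL = 2.50 mL
sodium sulfate: 64.4 mmol/L × 142.04 g/mol × 1.54 L ÷ 1000 = 14.09 g

L-cysteine hydrochloride 0.73 g; ammonium sulfate 3.08 g; casein hydrolysate 26.18 g; carbenicillin 2.50 mL; sodium sulfate 14.09 g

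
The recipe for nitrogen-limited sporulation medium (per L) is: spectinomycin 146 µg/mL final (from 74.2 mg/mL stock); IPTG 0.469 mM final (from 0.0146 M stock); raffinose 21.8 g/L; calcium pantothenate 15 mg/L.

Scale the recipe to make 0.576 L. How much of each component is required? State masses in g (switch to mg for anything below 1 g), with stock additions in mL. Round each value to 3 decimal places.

spectinomycin 1.133 mL; IPTG 18.503 mL; raffinose 12.557 g; calcium pantothenate 8.640 mg

Working volume: 0.576 L.
spectinomycin: dilute stock: 146 µg/mL × 576 mL ÷ 74200 µg/mL = 1.133 mL
IPTG: C1V1 = C2V2 → 0.469 mM × 576 mL ÷ 14.6 mM = 18.503 mL
raffinose: 21.8 g/L × 0.576 L = 12.557 g
calcium pantothenate: 15 mg/L × 0.576 L = 8.640 mg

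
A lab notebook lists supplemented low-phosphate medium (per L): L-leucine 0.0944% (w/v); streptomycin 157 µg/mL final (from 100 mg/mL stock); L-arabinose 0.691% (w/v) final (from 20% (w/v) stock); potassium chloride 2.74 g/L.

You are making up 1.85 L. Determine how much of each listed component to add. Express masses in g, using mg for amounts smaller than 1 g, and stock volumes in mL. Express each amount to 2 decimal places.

L-leucine 1.75 g; streptomycin 2.90 mL; L-arabinose 63.92 mL; potassium chloride 5.07 g

Scale factor relative to 1 L: 1.85.
L-leucine: 0.0944% w/v = 0.944 g/L → 0.944 × 1.85 L = 1.75 g
streptomycin: C1V1 = C2V2 → 157 µg/mL × 1850 mL ÷ 100000 µg/mL = 2.90 mL
L-arabinose: dilute stock: 0.691% ÷ 20% × 1850 mL = 63.92 mL
potassium chloride: 2.74 g/L × 1.85 L = 5.07 g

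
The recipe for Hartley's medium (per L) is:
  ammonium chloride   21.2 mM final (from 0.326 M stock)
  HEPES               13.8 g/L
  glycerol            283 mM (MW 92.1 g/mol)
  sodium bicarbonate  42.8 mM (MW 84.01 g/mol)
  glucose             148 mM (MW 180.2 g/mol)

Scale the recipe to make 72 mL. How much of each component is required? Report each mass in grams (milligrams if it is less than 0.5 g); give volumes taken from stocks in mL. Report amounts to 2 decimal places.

ammonium chloride 4.68 mL; HEPES 0.99 g; glycerol 1.88 g; sodium bicarbonate 258.89 mg; glucose 1.92 g

Working volume: 72 mL = 0.072 L.
ammonium chloride: C1V1 = C2V2 → 21.2 mM × 72 mL ÷ 326 mM = 4.68 mL
HEPES: 13.8 g/L × 0.072 L = 0.99 g
glycerol: 283 mmol/L × 92.1 g/mol × 0.072 L ÷ 1000 = 1.88 g
sodium bicarbonate: 42.8 mmol/L × 84.01 mg/mmol × 0.072 L = 258.89 mg
glucose: 148 mmol/L × 180.2 g/mol × 0.072 L ÷ 1000 = 1.92 g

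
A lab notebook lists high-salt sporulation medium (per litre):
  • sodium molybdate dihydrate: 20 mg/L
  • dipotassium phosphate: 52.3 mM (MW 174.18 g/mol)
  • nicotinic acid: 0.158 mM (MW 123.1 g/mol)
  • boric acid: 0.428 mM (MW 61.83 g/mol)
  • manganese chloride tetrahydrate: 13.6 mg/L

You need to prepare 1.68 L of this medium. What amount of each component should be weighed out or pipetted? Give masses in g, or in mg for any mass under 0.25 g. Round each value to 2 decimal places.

sodium molybdate dihydrate 33.60 mg; dipotassium phosphate 15.30 g; nicotinic acid 32.68 mg; boric acid 44.46 mg; manganese chloride tetrahydrate 22.85 mg

Scale factor relative to 1 L: 1.68.
sodium molybdate dihydrate: 20 mg/L × 1.68 L = 33.60 mg
dipotassium phosphate: 52.3 mmol/L × 174.18 g/mol × 1.68 L ÷ 1000 = 15.30 g
nicotinic acid: 0.158 mmol/L × 123.1 mg/mmol × 1.68 L = 32.68 mg
boric acid: 0.428 mmol/L × 61.83 mg/mmol × 1.68 L = 44.46 mg
manganese chloride tetrahydrate: 13.6 mg/L × 1.68 L = 22.85 mg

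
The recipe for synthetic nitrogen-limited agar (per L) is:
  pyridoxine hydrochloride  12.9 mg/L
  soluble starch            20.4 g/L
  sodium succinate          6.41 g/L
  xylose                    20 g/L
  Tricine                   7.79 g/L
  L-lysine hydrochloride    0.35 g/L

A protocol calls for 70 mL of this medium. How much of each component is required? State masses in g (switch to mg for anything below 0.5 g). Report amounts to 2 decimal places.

Target volume = 70 mL = 0.07 L.
pyridoxine hydrochloride: 12.9 mg/L × 0.07 L = 0.90 mg
soluble starch: 20.4 g/L × 0.07 L = 1.43 g
sodium succinate: 6.41 g/L × 0.07 L = 0.4487 g = 448.70 mg
xylose: 20 g/L × 0.07 L = 1.40 g
Tricine: 7.79 g/L × 0.07 L = 0.55 g
L-lysine hydrochloride: 0.35 g/L × 0.07 L = 0.0245 g = 24.50 mg

pyridoxine hydrochloride 0.90 mg; soluble starch 1.43 g; sodium succinate 448.70 mg; xylose 1.40 g; Tricine 0.55 g; L-lysine hydrochloride 24.50 mg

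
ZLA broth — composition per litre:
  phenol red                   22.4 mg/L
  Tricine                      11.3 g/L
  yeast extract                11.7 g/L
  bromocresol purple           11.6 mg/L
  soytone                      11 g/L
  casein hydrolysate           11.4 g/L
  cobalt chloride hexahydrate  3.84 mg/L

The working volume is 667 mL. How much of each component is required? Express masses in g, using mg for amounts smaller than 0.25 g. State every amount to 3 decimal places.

Target volume = 667 mL = 0.667 L.
phenol red: 22.4 mg/L × 0.667 L = 14.941 mg
Tricine: 11.3 g/L × 0.667 L = 7.537 g
yeast extract: 11.7 g/L × 0.667 L = 7.804 g
bromocresol purple: 11.6 mg/L × 0.667 L = 7.737 mg
soytone: 11 g/L × 0.667 L = 7.337 g
casein hydrolysate: 11.4 g/L × 0.667 L = 7.604 g
cobalt chloride hexahydrate: 3.84 mg/L × 0.667 L = 2.561 mg

phenol red 14.941 mg; Tricine 7.537 g; yeast extract 7.804 g; bromocresol purple 7.737 mg; soytone 7.337 g; casein hydrolysate 7.604 g; cobalt chloride hexahydrate 2.561 mg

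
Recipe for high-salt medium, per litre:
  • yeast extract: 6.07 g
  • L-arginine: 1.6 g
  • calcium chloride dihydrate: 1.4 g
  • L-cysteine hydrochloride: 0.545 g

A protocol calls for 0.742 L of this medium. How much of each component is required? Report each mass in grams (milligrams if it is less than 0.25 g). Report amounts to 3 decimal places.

yeast extract 4.504 g; L-arginine 1.187 g; calcium chloride dihydrate 1.039 g; L-cysteine hydrochloride 0.404 g

Ratio of target to recipe volume: 742 / 1000 = 0.742.
yeast extract: 6.07 g × (742 mL / 1000 mL) = 4.504 g
L-arginine: 1.6 g × (742 mL / 1000 mL) = 1.187 g
calcium chloride dihydrate: 1.4 g × (742 mL / 1000 mL) = 1.039 g
L-cysteine hydrochloride: 0.545 g × (742 mL / 1000 mL) = 0.404 g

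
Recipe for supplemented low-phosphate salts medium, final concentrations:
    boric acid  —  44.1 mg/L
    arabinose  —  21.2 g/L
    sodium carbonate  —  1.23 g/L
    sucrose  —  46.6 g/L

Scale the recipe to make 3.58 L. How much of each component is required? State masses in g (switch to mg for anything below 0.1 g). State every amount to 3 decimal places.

boric acid 0.158 g; arabinose 75.896 g; sodium carbonate 4.403 g; sucrose 166.828 g

Scale factor relative to 1 L: 3.58.
boric acid: 44.1 mg/L × 3.58 L = 157.878 mg = 0.158 g
arabinose: 21.2 g/L × 3.58 L = 75.896 g
sodium carbonate: 1.23 g/L × 3.58 L = 4.403 g
sucrose: 46.6 g/L × 3.58 L = 166.828 g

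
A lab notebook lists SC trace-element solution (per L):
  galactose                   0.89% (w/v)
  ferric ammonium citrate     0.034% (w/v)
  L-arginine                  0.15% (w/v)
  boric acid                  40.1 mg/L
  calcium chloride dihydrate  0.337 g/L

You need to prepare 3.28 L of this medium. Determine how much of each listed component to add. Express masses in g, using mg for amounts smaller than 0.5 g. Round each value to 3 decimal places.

Working volume: 3.28 L.
galactose: 0.89 g per 100 mL × 3280 mL ÷ 100 = 29.192 g
ferric ammonium citrate: 0.034 g per 100 mL × 3280 mL ÷ 100 = 1.115 g
L-arginine: 0.15 g per 100 mL × 3280 mL ÷ 100 = 4.920 g
boric acid: 40.1 mg/L × 3.28 L = 131.528 mg
calcium chloride dihydrate: 0.337 g/L × 3.28 L = 1.105 g

galactose 29.192 g; ferric ammonium citrate 1.115 g; L-arginine 4.920 g; boric acid 131.528 mg; calcium chloride dihydrate 1.105 g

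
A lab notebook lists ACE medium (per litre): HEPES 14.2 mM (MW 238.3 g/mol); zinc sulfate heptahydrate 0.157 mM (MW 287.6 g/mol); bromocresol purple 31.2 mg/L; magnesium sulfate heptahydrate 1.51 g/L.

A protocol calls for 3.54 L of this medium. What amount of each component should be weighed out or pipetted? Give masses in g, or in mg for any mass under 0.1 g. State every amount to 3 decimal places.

HEPES 11.979 g; zinc sulfate heptahydrate 0.160 g; bromocresol purple 0.110 g; magnesium sulfate heptahydrate 5.345 g

Working volume: 3.54 L.
HEPES: 14.2 mmol/L × 238.3 g/mol × 3.54 L ÷ 1000 = 11.979 g
zinc sulfate heptahydrate: 0.157 mmol/L × 287.6 g/mol × 3.54 L ÷ 1000 = 0.160 g
bromocresol purple: 31.2 mg/L × 3.54 L = 110.448 mg = 0.110 g
magnesium sulfate heptahydrate: 1.51 g/L × 3.54 L = 5.345 g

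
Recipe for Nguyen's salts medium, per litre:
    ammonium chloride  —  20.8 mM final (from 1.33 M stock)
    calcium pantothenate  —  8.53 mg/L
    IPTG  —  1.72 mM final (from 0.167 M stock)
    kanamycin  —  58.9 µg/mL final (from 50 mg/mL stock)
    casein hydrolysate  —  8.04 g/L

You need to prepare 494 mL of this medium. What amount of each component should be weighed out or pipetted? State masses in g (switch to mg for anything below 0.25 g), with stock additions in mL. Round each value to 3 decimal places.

ammonium chloride 7.726 mL; calcium pantothenate 4.214 mg; IPTG 5.088 mL; kanamycin 0.582 mL; casein hydrolysate 3.972 g

Working volume: 494 mL = 0.494 L.
ammonium chloride: C1V1 = C2V2 → 20.8 mM × 494 mL ÷ 1330 mM = 7.726 mL
calcium pantothenate: 8.53 mg/L × 0.494 L = 4.214 mg
IPTG: C1V1 = C2V2 → 1.72 mM × 494 mL ÷ 167 mM = 5.088 mL
kanamycin: V = C2·V2/C1 = 58.9 µg/mL × 494 mL ÷ 50000 µg/mL = 0.582 mL
casein hydrolysate: 8.04 g/L × 0.494 L = 3.972 g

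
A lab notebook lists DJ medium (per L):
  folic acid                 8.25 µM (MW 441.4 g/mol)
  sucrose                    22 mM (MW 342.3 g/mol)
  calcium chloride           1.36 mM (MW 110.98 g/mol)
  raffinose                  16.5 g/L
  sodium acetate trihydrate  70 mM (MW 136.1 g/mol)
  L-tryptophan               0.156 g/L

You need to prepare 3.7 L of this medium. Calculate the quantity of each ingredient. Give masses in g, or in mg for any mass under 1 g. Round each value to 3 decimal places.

folic acid 13.474 mg; sucrose 27.863 g; calcium chloride 558.451 mg; raffinose 61.050 g; sodium acetate trihydrate 35.250 g; L-tryptophan 577.200 mg

Working volume: 3.7 L.
folic acid: 8.25 µmol/L × 441.4 g/mol × 3.7 L ÷ 1000 = 13.474 mg
sucrose: 22 mmol/L × 342.3 g/mol × 3.7 L ÷ 1000 = 27.863 g
calcium chloride: 1.36 mmol/L × 110.98 mg/mmol × 3.7 L = 558.451 mg
raffinose: 16.5 g/L × 3.7 L = 61.050 g
sodium acetate trihydrate: 70 mmol/L × 136.1 g/mol × 3.7 L ÷ 1000 = 35.250 g
L-tryptophan: 0.156 g/L × 3.7 L = 0.5772 g = 577.200 mg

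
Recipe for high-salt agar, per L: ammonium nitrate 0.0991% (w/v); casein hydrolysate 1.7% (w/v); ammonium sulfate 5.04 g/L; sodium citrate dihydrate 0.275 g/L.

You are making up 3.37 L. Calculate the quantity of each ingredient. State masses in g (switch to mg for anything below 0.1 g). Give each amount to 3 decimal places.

ammonium nitrate 3.340 g; casein hydrolysate 57.290 g; ammonium sulfate 16.985 g; sodium citrate dihydrate 0.927 g

Working volume: 3.37 L.
ammonium nitrate: 0.0991 g per 100 mL × 3370 mL ÷ 100 = 3.340 g
casein hydrolysate: 1.7% w/v = 17 g/L → 17 × 3.37 L = 57.290 g
ammonium sulfate: 5.04 g/L × 3.37 L = 16.985 g
sodium citrate dihydrate: 0.275 g/L × 3.37 L = 0.927 g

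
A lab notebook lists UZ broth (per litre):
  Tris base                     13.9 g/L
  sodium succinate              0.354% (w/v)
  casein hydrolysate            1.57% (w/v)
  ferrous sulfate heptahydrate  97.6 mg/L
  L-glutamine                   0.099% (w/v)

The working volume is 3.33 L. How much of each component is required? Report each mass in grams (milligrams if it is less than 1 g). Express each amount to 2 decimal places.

Tris base 46.29 g; sodium succinate 11.79 g; casein hydrolysate 52.28 g; ferrous sulfate heptahydrate 325.01 mg; L-glutamine 3.30 g

Working volume: 3.33 L.
Tris base: 13.9 g/L × 3.33 L = 46.29 g
sodium succinate: 0.354 g per 100 mL × 3330 mL ÷ 100 = 11.79 g
casein hydrolysate: 1.57% w/v = 15.7 g/L → 15.7 × 3.33 L = 52.28 g
ferrous sulfate heptahydrate: 97.6 mg/L × 3.33 L = 325.01 mg
L-glutamine: 0.099% w/v = 0.99 g/L → 0.99 × 3.33 L = 3.30 g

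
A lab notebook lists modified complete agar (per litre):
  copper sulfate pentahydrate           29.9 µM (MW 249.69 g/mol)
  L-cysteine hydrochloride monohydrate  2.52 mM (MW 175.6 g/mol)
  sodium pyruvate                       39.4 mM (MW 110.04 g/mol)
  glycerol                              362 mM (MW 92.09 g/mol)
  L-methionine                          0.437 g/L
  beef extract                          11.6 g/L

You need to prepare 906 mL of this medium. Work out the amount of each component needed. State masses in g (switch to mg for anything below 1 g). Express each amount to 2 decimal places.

copper sulfate pentahydrate 6.76 mg; L-cysteine hydrochloride monohydrate 400.92 mg; sodium pyruvate 3.93 g; glycerol 30.20 g; L-methionine 395.92 mg; beef extract 10.51 g

Working volume: 906 mL = 0.906 L.
copper sulfate pentahydrate: 29.9 µmol/L × 249.69 g/mol × 0.906 L ÷ 1000 = 6.76 mg
L-cysteine hydrochloride monohydrate: 2.52 mmol/L × 175.6 mg/mmol × 0.906 L = 400.92 mg
sodium pyruvate: 39.4 mmol/L × 110.04 g/mol × 0.906 L ÷ 1000 = 3.93 g
glycerol: 362 mmol/L × 92.09 g/mol × 0.906 L ÷ 1000 = 30.20 g
L-methionine: 0.437 g/L × 0.906 L = 0.395922 g = 395.92 mg
beef extract: 11.6 g/L × 0.906 L = 10.51 g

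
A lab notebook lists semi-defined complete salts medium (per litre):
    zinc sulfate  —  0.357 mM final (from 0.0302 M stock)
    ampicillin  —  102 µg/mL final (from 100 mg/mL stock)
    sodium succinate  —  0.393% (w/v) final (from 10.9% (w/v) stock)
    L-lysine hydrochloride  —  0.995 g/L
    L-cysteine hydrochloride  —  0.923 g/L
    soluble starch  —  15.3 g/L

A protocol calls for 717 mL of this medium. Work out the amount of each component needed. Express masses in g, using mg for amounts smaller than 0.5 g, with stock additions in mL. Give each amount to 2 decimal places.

Target volume = 717 mL = 0.717 L.
zinc sulfate: C1V1 = C2V2 → 0.357 mM × 717 mL ÷ 30.2 mM = 8.48 mL
ampicillin: dilute stock: 102 µg/mL × 717 mL ÷ 100000 µg/mL = 0.73 mL
sodium succinate: V = C2·V2/C1 = 0.393% ÷ 10.9% × 717 mL = 25.85 mL
L-lysine hydrochloride: 0.995 g/L × 0.717 L = 0.71 g
L-cysteine hydrochloride: 0.923 g/L × 0.717 L = 0.66 g
soluble starch: 15.3 g/L × 0.717 L = 10.97 g

zinc sulfate 8.48 mL; ampicillin 0.73 mL; sodium succinate 25.85 mL; L-lysine hydrochloride 0.71 g; L-cysteine hydrochloride 0.66 g; soluble starch 10.97 g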